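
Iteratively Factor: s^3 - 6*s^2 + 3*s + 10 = (s - 2)*(s^2 - 4*s - 5) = (s - 5)*(s - 2)*(s + 1)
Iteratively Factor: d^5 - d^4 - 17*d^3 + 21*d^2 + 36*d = (d - 3)*(d^4 + 2*d^3 - 11*d^2 - 12*d) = (d - 3)^2*(d^3 + 5*d^2 + 4*d) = (d - 3)^2*(d + 4)*(d^2 + d) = d*(d - 3)^2*(d + 4)*(d + 1)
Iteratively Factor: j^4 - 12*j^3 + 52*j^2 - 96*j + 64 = (j - 4)*(j^3 - 8*j^2 + 20*j - 16) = (j - 4)*(j - 2)*(j^2 - 6*j + 8) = (j - 4)^2*(j - 2)*(j - 2)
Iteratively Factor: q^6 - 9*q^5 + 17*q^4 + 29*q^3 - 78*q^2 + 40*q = (q)*(q^5 - 9*q^4 + 17*q^3 + 29*q^2 - 78*q + 40) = q*(q - 1)*(q^4 - 8*q^3 + 9*q^2 + 38*q - 40) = q*(q - 1)^2*(q^3 - 7*q^2 + 2*q + 40) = q*(q - 1)^2*(q + 2)*(q^2 - 9*q + 20) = q*(q - 4)*(q - 1)^2*(q + 2)*(q - 5)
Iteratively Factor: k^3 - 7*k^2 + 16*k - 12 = (k - 2)*(k^2 - 5*k + 6) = (k - 3)*(k - 2)*(k - 2)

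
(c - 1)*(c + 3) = c^2 + 2*c - 3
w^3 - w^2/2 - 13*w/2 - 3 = (w - 3)*(w + 1/2)*(w + 2)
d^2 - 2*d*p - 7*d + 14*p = (d - 7)*(d - 2*p)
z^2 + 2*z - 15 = (z - 3)*(z + 5)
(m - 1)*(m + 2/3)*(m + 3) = m^3 + 8*m^2/3 - 5*m/3 - 2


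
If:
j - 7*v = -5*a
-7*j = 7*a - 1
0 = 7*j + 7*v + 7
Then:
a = 19/7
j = -18/7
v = 11/7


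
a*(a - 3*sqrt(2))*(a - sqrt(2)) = a^3 - 4*sqrt(2)*a^2 + 6*a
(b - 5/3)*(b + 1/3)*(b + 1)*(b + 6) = b^4 + 17*b^3/3 - 35*b^2/9 - 107*b/9 - 10/3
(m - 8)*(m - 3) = m^2 - 11*m + 24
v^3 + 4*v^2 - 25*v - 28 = (v - 4)*(v + 1)*(v + 7)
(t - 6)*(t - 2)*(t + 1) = t^3 - 7*t^2 + 4*t + 12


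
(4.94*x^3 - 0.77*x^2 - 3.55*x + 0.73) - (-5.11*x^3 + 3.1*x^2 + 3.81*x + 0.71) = 10.05*x^3 - 3.87*x^2 - 7.36*x + 0.02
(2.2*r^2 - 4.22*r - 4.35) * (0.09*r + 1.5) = 0.198*r^3 + 2.9202*r^2 - 6.7215*r - 6.525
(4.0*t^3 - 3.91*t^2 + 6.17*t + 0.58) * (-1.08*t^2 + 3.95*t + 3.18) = -4.32*t^5 + 20.0228*t^4 - 9.3881*t^3 + 11.3113*t^2 + 21.9116*t + 1.8444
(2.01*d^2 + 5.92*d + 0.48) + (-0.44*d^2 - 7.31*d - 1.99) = 1.57*d^2 - 1.39*d - 1.51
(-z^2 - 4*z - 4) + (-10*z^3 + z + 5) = -10*z^3 - z^2 - 3*z + 1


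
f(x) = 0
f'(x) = 0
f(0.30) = 0.00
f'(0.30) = 0.00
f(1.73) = 0.00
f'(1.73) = 0.00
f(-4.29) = 0.00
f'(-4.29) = 0.00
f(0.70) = 0.00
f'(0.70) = 0.00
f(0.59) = 0.00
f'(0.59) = 0.00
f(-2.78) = 0.00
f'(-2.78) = 0.00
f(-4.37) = 0.00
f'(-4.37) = 0.00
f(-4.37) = 0.00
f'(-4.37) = 0.00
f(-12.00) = 0.00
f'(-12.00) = 0.00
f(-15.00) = 0.00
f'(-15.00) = 0.00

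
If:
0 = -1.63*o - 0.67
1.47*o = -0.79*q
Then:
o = -0.41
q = 0.76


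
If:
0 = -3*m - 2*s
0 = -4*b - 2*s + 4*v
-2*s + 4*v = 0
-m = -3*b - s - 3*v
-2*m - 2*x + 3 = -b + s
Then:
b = 0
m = 0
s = 0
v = 0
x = 3/2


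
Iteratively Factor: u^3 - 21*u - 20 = (u - 5)*(u^2 + 5*u + 4) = (u - 5)*(u + 4)*(u + 1)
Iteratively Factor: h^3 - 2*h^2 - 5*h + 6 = (h - 1)*(h^2 - h - 6) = (h - 3)*(h - 1)*(h + 2)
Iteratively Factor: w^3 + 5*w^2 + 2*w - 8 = (w - 1)*(w^2 + 6*w + 8) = (w - 1)*(w + 4)*(w + 2)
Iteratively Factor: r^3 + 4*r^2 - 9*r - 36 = (r - 3)*(r^2 + 7*r + 12) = (r - 3)*(r + 4)*(r + 3)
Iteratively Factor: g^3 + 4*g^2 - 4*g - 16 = (g + 4)*(g^2 - 4) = (g + 2)*(g + 4)*(g - 2)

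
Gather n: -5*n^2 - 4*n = -5*n^2 - 4*n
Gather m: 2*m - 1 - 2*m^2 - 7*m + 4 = -2*m^2 - 5*m + 3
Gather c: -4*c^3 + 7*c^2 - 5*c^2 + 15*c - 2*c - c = -4*c^3 + 2*c^2 + 12*c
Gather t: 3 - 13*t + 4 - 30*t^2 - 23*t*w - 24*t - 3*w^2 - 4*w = -30*t^2 + t*(-23*w - 37) - 3*w^2 - 4*w + 7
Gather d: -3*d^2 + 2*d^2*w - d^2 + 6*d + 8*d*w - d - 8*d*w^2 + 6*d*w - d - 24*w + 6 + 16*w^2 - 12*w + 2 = d^2*(2*w - 4) + d*(-8*w^2 + 14*w + 4) + 16*w^2 - 36*w + 8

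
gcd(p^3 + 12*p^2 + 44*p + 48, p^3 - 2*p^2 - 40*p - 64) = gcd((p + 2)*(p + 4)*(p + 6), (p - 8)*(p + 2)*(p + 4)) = p^2 + 6*p + 8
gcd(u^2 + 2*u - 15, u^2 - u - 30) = u + 5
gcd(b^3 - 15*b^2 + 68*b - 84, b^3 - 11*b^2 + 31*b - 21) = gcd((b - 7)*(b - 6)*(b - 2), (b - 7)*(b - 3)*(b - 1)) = b - 7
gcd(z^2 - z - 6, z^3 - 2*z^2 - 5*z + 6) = z^2 - z - 6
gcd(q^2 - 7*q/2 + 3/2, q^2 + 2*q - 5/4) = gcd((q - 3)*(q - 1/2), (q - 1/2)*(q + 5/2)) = q - 1/2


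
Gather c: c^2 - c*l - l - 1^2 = c^2 - c*l - l - 1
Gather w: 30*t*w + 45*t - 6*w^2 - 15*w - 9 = 45*t - 6*w^2 + w*(30*t - 15) - 9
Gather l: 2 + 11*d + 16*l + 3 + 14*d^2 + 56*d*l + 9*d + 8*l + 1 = 14*d^2 + 20*d + l*(56*d + 24) + 6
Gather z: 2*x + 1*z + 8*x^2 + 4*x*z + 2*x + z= 8*x^2 + 4*x + z*(4*x + 2)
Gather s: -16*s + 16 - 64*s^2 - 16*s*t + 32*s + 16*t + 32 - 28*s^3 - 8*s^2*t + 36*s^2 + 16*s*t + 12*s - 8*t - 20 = -28*s^3 + s^2*(-8*t - 28) + 28*s + 8*t + 28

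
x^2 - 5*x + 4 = (x - 4)*(x - 1)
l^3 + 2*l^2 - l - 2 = (l - 1)*(l + 1)*(l + 2)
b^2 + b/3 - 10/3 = (b - 5/3)*(b + 2)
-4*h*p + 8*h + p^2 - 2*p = (-4*h + p)*(p - 2)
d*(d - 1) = d^2 - d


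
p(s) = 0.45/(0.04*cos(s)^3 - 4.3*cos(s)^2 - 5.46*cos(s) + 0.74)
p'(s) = 0.45*(0.12*sin(s)*cos(s)^2 - 8.6*sin(s)*cos(s) - 5.46*sin(s))/(0.04*cos(s)^3 - 4.3*cos(s)^2 - 5.46*cos(s) + 0.74)^2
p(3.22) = 0.24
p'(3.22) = -0.03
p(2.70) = 0.21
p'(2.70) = 0.10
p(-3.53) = 0.22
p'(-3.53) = 0.10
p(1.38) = -1.00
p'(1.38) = -15.48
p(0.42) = -0.06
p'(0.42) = -0.04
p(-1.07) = -0.16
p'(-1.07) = 0.46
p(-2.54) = 0.20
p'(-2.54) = -0.08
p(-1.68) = 0.35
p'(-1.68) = 1.23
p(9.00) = 0.21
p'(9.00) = 0.10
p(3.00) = 0.24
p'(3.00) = 0.06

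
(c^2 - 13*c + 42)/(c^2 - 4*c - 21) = (c - 6)/(c + 3)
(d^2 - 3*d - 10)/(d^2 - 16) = (d^2 - 3*d - 10)/(d^2 - 16)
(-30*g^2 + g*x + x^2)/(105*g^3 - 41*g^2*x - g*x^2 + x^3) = (6*g + x)/(-21*g^2 + 4*g*x + x^2)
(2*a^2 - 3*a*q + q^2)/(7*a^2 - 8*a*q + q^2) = (-2*a + q)/(-7*a + q)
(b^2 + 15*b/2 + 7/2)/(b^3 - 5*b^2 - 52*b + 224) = (b + 1/2)/(b^2 - 12*b + 32)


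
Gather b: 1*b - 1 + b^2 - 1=b^2 + b - 2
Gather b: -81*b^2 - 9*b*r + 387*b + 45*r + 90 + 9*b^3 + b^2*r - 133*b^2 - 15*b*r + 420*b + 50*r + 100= 9*b^3 + b^2*(r - 214) + b*(807 - 24*r) + 95*r + 190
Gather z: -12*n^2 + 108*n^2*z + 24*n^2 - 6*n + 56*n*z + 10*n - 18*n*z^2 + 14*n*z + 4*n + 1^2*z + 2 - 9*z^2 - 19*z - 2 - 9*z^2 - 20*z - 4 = 12*n^2 + 8*n + z^2*(-18*n - 18) + z*(108*n^2 + 70*n - 38) - 4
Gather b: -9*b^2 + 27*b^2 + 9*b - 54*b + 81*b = 18*b^2 + 36*b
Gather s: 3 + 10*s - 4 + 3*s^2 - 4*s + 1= 3*s^2 + 6*s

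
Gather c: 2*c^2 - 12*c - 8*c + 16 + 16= 2*c^2 - 20*c + 32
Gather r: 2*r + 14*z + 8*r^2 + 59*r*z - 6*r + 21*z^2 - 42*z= 8*r^2 + r*(59*z - 4) + 21*z^2 - 28*z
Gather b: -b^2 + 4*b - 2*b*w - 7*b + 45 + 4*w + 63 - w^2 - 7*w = -b^2 + b*(-2*w - 3) - w^2 - 3*w + 108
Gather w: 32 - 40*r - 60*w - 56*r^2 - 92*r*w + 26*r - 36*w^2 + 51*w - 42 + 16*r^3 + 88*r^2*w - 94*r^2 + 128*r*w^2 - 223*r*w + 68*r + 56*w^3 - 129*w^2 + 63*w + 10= 16*r^3 - 150*r^2 + 54*r + 56*w^3 + w^2*(128*r - 165) + w*(88*r^2 - 315*r + 54)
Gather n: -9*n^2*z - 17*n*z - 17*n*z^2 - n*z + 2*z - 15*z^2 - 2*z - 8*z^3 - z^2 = -9*n^2*z + n*(-17*z^2 - 18*z) - 8*z^3 - 16*z^2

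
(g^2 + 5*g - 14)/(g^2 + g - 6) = (g + 7)/(g + 3)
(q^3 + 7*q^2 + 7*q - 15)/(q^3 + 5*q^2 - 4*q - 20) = (q^2 + 2*q - 3)/(q^2 - 4)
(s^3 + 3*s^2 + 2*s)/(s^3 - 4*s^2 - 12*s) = (s + 1)/(s - 6)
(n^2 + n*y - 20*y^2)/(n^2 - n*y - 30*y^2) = (-n + 4*y)/(-n + 6*y)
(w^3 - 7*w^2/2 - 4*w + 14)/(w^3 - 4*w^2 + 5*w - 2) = (w^2 - 3*w/2 - 7)/(w^2 - 2*w + 1)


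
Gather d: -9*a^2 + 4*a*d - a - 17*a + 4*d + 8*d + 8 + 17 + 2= -9*a^2 - 18*a + d*(4*a + 12) + 27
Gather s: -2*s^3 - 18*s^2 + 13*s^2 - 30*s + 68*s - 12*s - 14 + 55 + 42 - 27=-2*s^3 - 5*s^2 + 26*s + 56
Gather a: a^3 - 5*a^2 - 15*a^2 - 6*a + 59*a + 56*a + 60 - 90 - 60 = a^3 - 20*a^2 + 109*a - 90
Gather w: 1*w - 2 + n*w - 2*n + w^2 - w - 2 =n*w - 2*n + w^2 - 4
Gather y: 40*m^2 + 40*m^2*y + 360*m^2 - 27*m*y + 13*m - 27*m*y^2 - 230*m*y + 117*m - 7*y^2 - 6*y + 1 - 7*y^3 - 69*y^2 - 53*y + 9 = 400*m^2 + 130*m - 7*y^3 + y^2*(-27*m - 76) + y*(40*m^2 - 257*m - 59) + 10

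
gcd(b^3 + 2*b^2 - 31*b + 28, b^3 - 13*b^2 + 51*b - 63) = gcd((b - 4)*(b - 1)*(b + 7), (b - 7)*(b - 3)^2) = 1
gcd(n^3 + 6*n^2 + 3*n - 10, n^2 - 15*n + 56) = 1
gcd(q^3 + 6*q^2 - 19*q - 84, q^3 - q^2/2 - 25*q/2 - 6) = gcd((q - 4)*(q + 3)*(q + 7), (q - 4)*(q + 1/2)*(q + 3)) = q^2 - q - 12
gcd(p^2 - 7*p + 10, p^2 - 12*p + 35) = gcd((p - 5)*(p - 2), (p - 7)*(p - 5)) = p - 5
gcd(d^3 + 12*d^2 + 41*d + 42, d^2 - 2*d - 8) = d + 2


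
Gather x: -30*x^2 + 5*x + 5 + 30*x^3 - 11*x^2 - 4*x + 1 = 30*x^3 - 41*x^2 + x + 6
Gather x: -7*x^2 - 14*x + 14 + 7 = -7*x^2 - 14*x + 21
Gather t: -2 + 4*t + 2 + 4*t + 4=8*t + 4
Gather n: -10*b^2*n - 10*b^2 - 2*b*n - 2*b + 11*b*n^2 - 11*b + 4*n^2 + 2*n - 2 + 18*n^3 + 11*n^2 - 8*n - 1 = -10*b^2 - 13*b + 18*n^3 + n^2*(11*b + 15) + n*(-10*b^2 - 2*b - 6) - 3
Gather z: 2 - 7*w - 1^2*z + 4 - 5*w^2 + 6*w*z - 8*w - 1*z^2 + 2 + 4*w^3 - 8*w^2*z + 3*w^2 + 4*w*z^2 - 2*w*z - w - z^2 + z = 4*w^3 - 2*w^2 - 16*w + z^2*(4*w - 2) + z*(-8*w^2 + 4*w) + 8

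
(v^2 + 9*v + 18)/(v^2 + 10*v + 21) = (v + 6)/(v + 7)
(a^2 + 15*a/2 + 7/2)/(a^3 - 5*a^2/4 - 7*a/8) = 4*(a + 7)/(a*(4*a - 7))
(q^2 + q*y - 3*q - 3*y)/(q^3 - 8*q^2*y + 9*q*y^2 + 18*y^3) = (q - 3)/(q^2 - 9*q*y + 18*y^2)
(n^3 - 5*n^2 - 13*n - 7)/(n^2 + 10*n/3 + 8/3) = 3*(n^3 - 5*n^2 - 13*n - 7)/(3*n^2 + 10*n + 8)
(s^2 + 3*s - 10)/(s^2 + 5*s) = (s - 2)/s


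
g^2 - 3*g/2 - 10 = (g - 4)*(g + 5/2)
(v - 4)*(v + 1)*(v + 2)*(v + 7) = v^4 + 6*v^3 - 17*v^2 - 78*v - 56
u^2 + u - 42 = (u - 6)*(u + 7)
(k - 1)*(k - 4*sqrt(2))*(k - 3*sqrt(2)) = k^3 - 7*sqrt(2)*k^2 - k^2 + 7*sqrt(2)*k + 24*k - 24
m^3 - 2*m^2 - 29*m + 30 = (m - 6)*(m - 1)*(m + 5)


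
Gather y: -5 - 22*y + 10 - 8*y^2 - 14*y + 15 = -8*y^2 - 36*y + 20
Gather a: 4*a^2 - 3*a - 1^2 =4*a^2 - 3*a - 1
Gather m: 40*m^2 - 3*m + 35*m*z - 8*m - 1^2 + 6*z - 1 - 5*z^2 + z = 40*m^2 + m*(35*z - 11) - 5*z^2 + 7*z - 2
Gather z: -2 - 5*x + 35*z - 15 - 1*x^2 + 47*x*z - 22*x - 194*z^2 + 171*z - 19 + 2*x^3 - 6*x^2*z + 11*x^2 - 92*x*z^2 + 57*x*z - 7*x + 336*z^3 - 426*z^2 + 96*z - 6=2*x^3 + 10*x^2 - 34*x + 336*z^3 + z^2*(-92*x - 620) + z*(-6*x^2 + 104*x + 302) - 42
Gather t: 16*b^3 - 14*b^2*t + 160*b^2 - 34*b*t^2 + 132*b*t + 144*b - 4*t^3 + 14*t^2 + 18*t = 16*b^3 + 160*b^2 + 144*b - 4*t^3 + t^2*(14 - 34*b) + t*(-14*b^2 + 132*b + 18)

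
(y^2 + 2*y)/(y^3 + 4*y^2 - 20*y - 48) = y/(y^2 + 2*y - 24)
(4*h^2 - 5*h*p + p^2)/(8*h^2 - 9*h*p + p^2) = (-4*h + p)/(-8*h + p)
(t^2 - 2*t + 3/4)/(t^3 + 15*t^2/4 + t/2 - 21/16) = 4*(2*t - 3)/(8*t^2 + 34*t + 21)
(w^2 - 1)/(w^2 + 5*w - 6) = (w + 1)/(w + 6)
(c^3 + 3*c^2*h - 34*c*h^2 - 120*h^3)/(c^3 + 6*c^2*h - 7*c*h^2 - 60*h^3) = (c - 6*h)/(c - 3*h)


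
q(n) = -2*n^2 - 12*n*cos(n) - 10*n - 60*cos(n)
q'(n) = 12*n*sin(n) - 4*n + 60*sin(n) - 12*cos(n) - 10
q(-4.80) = 1.71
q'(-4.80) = 10.54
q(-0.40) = -47.16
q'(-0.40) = -40.95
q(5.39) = -190.17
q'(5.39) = -136.22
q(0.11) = -62.07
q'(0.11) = -15.64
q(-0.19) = -54.85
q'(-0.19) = -31.92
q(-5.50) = -1.25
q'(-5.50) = -0.74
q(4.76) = -98.49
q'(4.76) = -146.60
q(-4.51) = 5.60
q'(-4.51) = 16.21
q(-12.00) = -97.12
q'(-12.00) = -17.20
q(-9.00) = -115.73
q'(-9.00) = 56.72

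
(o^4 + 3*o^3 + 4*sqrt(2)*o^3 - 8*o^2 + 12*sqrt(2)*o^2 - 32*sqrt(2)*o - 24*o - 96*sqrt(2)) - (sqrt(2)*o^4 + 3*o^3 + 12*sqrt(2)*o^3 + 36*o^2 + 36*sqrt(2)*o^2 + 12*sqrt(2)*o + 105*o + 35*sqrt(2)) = -sqrt(2)*o^4 + o^4 - 8*sqrt(2)*o^3 - 44*o^2 - 24*sqrt(2)*o^2 - 129*o - 44*sqrt(2)*o - 131*sqrt(2)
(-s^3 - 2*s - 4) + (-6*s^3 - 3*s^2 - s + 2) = -7*s^3 - 3*s^2 - 3*s - 2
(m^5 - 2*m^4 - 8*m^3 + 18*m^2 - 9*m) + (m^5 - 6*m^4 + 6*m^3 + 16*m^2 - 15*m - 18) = 2*m^5 - 8*m^4 - 2*m^3 + 34*m^2 - 24*m - 18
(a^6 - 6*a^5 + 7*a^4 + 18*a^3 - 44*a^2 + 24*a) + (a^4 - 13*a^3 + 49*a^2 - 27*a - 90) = a^6 - 6*a^5 + 8*a^4 + 5*a^3 + 5*a^2 - 3*a - 90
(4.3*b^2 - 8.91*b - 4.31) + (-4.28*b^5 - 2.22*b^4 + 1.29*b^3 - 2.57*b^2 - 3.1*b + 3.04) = -4.28*b^5 - 2.22*b^4 + 1.29*b^3 + 1.73*b^2 - 12.01*b - 1.27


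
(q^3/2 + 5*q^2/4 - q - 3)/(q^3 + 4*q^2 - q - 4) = (q^3/2 + 5*q^2/4 - q - 3)/(q^3 + 4*q^2 - q - 4)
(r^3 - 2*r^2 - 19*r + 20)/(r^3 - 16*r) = (r^2 - 6*r + 5)/(r*(r - 4))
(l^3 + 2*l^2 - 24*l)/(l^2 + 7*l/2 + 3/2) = 2*l*(l^2 + 2*l - 24)/(2*l^2 + 7*l + 3)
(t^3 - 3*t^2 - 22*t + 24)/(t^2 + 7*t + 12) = (t^2 - 7*t + 6)/(t + 3)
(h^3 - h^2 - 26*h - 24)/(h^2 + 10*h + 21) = (h^3 - h^2 - 26*h - 24)/(h^2 + 10*h + 21)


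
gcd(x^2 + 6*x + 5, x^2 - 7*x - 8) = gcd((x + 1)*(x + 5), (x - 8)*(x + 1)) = x + 1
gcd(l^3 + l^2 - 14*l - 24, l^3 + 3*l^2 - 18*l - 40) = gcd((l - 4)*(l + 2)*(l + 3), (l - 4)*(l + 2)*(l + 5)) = l^2 - 2*l - 8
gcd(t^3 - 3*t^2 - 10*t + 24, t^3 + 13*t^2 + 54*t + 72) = t + 3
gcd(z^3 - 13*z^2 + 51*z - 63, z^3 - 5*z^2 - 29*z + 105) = z^2 - 10*z + 21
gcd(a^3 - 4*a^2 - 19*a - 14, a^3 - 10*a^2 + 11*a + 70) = a^2 - 5*a - 14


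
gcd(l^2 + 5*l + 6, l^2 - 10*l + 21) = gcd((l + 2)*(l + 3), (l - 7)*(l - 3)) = 1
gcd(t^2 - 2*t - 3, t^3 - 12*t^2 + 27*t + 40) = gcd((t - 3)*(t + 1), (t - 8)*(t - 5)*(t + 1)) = t + 1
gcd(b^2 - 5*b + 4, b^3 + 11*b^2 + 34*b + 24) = 1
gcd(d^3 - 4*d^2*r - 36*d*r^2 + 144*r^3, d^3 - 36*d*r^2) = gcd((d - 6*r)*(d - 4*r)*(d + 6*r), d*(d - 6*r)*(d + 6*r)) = -d^2 + 36*r^2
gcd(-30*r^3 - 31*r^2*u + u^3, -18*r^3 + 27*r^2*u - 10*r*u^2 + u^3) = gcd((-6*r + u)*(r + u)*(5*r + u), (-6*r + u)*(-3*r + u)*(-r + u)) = 6*r - u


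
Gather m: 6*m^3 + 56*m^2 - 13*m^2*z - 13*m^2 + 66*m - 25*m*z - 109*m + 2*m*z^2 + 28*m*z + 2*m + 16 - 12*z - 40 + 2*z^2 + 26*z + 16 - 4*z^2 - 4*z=6*m^3 + m^2*(43 - 13*z) + m*(2*z^2 + 3*z - 41) - 2*z^2 + 10*z - 8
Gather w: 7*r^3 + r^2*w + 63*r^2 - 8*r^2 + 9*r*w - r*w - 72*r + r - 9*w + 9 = 7*r^3 + 55*r^2 - 71*r + w*(r^2 + 8*r - 9) + 9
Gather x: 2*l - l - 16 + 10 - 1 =l - 7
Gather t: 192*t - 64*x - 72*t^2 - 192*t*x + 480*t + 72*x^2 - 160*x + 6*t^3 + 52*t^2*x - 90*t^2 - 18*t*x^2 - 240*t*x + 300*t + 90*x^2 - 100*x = 6*t^3 + t^2*(52*x - 162) + t*(-18*x^2 - 432*x + 972) + 162*x^2 - 324*x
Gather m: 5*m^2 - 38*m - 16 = 5*m^2 - 38*m - 16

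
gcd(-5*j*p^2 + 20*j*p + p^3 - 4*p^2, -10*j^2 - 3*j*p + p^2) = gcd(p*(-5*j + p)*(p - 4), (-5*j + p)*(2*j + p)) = -5*j + p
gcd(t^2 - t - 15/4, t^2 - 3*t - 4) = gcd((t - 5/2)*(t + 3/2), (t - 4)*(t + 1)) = 1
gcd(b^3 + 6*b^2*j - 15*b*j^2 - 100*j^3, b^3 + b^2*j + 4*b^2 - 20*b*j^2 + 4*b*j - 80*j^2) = b^2 + b*j - 20*j^2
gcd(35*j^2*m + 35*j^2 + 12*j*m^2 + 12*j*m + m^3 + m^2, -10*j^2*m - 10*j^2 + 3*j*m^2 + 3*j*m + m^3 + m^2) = 5*j*m + 5*j + m^2 + m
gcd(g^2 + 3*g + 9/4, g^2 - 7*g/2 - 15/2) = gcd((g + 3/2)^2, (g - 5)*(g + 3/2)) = g + 3/2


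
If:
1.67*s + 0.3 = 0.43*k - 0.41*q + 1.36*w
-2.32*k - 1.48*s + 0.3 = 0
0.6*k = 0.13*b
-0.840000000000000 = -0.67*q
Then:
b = 1.74531297102797 - 2.05946753432787*w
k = 0.378151143722727 - 0.446217965771038*w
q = 1.25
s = 0.699476811208655*w - 0.390074765835626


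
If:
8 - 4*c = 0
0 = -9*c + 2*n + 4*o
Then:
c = 2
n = 9 - 2*o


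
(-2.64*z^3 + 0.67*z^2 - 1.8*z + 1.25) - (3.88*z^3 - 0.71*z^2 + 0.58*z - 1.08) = -6.52*z^3 + 1.38*z^2 - 2.38*z + 2.33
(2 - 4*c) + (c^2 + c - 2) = c^2 - 3*c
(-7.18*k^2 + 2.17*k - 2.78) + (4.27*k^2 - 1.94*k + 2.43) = -2.91*k^2 + 0.23*k - 0.35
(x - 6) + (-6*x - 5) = -5*x - 11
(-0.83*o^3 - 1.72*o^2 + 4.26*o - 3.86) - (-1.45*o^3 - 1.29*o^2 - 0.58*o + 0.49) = 0.62*o^3 - 0.43*o^2 + 4.84*o - 4.35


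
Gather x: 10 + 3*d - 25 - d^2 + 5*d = -d^2 + 8*d - 15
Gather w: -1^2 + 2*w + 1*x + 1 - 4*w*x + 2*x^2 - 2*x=w*(2 - 4*x) + 2*x^2 - x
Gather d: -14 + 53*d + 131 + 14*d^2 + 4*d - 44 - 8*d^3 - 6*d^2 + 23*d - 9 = -8*d^3 + 8*d^2 + 80*d + 64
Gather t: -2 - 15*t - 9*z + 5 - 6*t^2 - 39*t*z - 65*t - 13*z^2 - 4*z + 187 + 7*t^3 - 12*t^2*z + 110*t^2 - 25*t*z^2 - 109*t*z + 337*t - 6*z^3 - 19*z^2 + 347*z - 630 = 7*t^3 + t^2*(104 - 12*z) + t*(-25*z^2 - 148*z + 257) - 6*z^3 - 32*z^2 + 334*z - 440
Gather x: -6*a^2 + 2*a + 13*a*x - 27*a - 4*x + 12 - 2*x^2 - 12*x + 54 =-6*a^2 - 25*a - 2*x^2 + x*(13*a - 16) + 66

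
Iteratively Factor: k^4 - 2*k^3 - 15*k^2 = (k - 5)*(k^3 + 3*k^2) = k*(k - 5)*(k^2 + 3*k) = k*(k - 5)*(k + 3)*(k)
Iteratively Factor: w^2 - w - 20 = (w - 5)*(w + 4)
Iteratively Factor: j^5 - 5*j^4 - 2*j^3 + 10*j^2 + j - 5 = (j - 1)*(j^4 - 4*j^3 - 6*j^2 + 4*j + 5) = (j - 5)*(j - 1)*(j^3 + j^2 - j - 1) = (j - 5)*(j - 1)^2*(j^2 + 2*j + 1) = (j - 5)*(j - 1)^2*(j + 1)*(j + 1)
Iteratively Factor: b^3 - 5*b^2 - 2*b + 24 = (b + 2)*(b^2 - 7*b + 12) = (b - 3)*(b + 2)*(b - 4)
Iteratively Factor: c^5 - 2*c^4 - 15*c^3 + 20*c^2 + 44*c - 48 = (c + 3)*(c^4 - 5*c^3 + 20*c - 16) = (c + 2)*(c + 3)*(c^3 - 7*c^2 + 14*c - 8) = (c - 4)*(c + 2)*(c + 3)*(c^2 - 3*c + 2) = (c - 4)*(c - 2)*(c + 2)*(c + 3)*(c - 1)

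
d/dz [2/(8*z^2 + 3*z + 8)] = 2*(-16*z - 3)/(8*z^2 + 3*z + 8)^2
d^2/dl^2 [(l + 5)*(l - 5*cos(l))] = (5*l + 25)*cos(l) + 10*sin(l) + 2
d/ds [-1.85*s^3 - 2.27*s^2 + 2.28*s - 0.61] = -5.55*s^2 - 4.54*s + 2.28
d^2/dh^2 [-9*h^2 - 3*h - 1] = -18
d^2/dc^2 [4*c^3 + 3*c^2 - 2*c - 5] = 24*c + 6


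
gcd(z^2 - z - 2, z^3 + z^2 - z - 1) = z + 1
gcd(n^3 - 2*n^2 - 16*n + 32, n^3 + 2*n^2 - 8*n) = n^2 + 2*n - 8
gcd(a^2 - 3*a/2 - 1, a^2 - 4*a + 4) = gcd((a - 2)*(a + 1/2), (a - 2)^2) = a - 2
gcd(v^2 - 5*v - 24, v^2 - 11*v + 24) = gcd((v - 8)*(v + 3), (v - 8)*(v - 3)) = v - 8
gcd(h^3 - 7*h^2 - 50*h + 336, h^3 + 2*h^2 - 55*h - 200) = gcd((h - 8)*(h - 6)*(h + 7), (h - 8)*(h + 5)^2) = h - 8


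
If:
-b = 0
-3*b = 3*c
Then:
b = 0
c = 0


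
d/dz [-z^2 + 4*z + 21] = 4 - 2*z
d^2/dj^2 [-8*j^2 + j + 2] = -16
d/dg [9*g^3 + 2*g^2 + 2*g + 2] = 27*g^2 + 4*g + 2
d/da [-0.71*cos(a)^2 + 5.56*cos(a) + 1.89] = (1.42*cos(a) - 5.56)*sin(a)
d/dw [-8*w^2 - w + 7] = -16*w - 1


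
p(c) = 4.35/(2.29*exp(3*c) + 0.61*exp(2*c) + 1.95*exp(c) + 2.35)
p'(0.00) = -0.84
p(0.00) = 0.60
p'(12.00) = 0.00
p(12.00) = 0.00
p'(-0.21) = -0.85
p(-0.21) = 0.78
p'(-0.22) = -0.85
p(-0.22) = 0.79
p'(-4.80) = -0.01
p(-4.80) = 1.84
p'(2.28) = -0.01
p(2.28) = 0.00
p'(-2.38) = -0.13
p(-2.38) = 1.71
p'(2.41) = -0.00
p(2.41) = 0.00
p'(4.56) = -0.00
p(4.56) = 0.00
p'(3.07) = -0.00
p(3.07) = 0.00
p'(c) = 4.35*(-6.87*exp(3*c) - 1.22*exp(2*c) - 1.95*exp(c))/(2.29*exp(3*c) + 0.61*exp(2*c) + 1.95*exp(c) + 2.35)^2 = (-29.8845*exp(2*c) - 5.307*exp(c) - 8.4825)*exp(c)/(2.29*exp(3*c) + 0.61*exp(2*c) + 1.95*exp(c) + 2.35)^2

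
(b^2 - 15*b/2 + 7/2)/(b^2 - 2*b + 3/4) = 2*(b - 7)/(2*b - 3)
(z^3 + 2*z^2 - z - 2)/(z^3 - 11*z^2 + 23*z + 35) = (z^2 + z - 2)/(z^2 - 12*z + 35)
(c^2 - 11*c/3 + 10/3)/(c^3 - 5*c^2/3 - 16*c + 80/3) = (c - 2)/(c^2 - 16)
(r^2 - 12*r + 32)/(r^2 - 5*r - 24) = (r - 4)/(r + 3)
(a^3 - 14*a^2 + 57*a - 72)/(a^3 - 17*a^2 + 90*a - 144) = (a - 3)/(a - 6)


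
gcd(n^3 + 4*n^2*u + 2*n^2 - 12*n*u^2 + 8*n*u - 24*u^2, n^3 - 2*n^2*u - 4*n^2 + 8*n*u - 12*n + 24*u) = -n^2 + 2*n*u - 2*n + 4*u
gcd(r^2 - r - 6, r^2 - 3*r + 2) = 1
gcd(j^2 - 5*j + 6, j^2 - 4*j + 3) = j - 3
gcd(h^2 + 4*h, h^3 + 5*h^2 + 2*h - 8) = h + 4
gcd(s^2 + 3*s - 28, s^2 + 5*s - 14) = s + 7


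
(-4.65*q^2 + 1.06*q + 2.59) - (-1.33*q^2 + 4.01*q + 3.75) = -3.32*q^2 - 2.95*q - 1.16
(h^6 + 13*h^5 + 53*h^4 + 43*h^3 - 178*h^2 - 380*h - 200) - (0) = h^6 + 13*h^5 + 53*h^4 + 43*h^3 - 178*h^2 - 380*h - 200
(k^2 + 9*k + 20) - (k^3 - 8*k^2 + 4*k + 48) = -k^3 + 9*k^2 + 5*k - 28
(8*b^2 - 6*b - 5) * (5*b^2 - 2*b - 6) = 40*b^4 - 46*b^3 - 61*b^2 + 46*b + 30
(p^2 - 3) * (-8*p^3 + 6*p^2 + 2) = -8*p^5 + 6*p^4 + 24*p^3 - 16*p^2 - 6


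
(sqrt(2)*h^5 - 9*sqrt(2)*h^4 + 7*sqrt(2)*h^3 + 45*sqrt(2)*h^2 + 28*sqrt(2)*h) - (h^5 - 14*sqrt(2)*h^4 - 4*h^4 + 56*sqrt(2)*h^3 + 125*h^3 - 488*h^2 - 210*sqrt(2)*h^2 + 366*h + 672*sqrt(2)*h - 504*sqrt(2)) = -h^5 + sqrt(2)*h^5 + 4*h^4 + 5*sqrt(2)*h^4 - 125*h^3 - 49*sqrt(2)*h^3 + 255*sqrt(2)*h^2 + 488*h^2 - 644*sqrt(2)*h - 366*h + 504*sqrt(2)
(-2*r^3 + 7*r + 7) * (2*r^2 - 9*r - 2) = -4*r^5 + 18*r^4 + 18*r^3 - 49*r^2 - 77*r - 14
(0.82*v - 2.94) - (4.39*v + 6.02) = -3.57*v - 8.96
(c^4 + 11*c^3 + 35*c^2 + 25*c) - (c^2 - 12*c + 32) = c^4 + 11*c^3 + 34*c^2 + 37*c - 32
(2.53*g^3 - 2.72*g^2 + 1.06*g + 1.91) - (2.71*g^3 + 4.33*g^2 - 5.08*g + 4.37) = -0.18*g^3 - 7.05*g^2 + 6.14*g - 2.46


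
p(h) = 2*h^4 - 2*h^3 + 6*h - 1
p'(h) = 8*h^3 - 6*h^2 + 6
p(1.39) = 9.43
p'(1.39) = 15.89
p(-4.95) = 1412.62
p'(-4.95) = -1111.31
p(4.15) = 474.18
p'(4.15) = 474.45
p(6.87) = 3846.83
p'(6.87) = 2316.76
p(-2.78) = 144.75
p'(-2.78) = -212.25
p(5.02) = 1046.23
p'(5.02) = 866.85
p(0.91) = 4.32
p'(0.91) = 7.06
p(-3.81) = 508.19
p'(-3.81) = -523.55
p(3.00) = 125.00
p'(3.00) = 168.00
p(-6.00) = 2987.00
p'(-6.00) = -1938.00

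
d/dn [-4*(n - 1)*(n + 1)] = -8*n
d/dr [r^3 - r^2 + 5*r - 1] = 3*r^2 - 2*r + 5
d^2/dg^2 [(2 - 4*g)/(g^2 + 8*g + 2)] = 4*(-4*(g + 4)^2*(2*g - 1) + 3*(2*g + 5)*(g^2 + 8*g + 2))/(g^2 + 8*g + 2)^3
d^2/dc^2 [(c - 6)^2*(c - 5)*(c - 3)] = 12*c^2 - 120*c + 294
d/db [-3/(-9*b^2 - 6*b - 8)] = 18*(-3*b - 1)/(9*b^2 + 6*b + 8)^2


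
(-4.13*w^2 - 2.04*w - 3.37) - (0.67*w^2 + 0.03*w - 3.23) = -4.8*w^2 - 2.07*w - 0.14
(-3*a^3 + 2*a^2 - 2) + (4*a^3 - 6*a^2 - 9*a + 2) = a^3 - 4*a^2 - 9*a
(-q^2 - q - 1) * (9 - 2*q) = 2*q^3 - 7*q^2 - 7*q - 9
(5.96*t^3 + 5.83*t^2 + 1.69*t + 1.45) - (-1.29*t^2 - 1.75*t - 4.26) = 5.96*t^3 + 7.12*t^2 + 3.44*t + 5.71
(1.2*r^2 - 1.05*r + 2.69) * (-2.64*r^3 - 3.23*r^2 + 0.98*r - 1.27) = -3.168*r^5 - 1.104*r^4 - 2.5341*r^3 - 11.2417*r^2 + 3.9697*r - 3.4163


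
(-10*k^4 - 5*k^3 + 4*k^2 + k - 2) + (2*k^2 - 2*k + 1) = -10*k^4 - 5*k^3 + 6*k^2 - k - 1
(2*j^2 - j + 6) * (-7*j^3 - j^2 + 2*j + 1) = -14*j^5 + 5*j^4 - 37*j^3 - 6*j^2 + 11*j + 6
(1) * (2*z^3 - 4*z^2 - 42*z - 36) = 2*z^3 - 4*z^2 - 42*z - 36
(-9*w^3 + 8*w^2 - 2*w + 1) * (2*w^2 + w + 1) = -18*w^5 + 7*w^4 - 5*w^3 + 8*w^2 - w + 1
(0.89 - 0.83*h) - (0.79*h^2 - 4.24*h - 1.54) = -0.79*h^2 + 3.41*h + 2.43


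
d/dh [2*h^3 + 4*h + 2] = 6*h^2 + 4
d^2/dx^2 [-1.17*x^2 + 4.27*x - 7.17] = -2.34000000000000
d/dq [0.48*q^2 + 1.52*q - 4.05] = 0.96*q + 1.52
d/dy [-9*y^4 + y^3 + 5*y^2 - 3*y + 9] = -36*y^3 + 3*y^2 + 10*y - 3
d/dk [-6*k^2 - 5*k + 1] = -12*k - 5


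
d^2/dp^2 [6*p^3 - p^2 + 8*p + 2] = 36*p - 2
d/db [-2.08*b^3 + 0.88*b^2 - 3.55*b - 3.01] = -6.24*b^2 + 1.76*b - 3.55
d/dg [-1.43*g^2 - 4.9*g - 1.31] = -2.86*g - 4.9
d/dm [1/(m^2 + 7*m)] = (-2*m - 7)/(m^2*(m + 7)^2)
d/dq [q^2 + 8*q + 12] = 2*q + 8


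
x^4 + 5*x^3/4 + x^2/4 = x^2*(x + 1/4)*(x + 1)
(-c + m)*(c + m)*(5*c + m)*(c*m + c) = -5*c^4*m - 5*c^4 - c^3*m^2 - c^3*m + 5*c^2*m^3 + 5*c^2*m^2 + c*m^4 + c*m^3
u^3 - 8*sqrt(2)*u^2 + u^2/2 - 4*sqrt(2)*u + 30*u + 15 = (u + 1/2)*(u - 5*sqrt(2))*(u - 3*sqrt(2))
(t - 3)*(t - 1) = t^2 - 4*t + 3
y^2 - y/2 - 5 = (y - 5/2)*(y + 2)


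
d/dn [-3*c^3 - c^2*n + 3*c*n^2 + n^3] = -c^2 + 6*c*n + 3*n^2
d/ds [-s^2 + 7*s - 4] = 7 - 2*s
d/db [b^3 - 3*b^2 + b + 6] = 3*b^2 - 6*b + 1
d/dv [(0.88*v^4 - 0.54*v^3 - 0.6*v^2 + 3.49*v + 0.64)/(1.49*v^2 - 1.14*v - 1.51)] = (2.6224*v^5 - 3.8142*v^4 - 4.084*v^3 - 2.0699*v^2 - 0.0952000000000002*v - 4.5403)/(2.2201*v^4 - 3.3972*v^3 - 3.2002*v^2 + 3.4428*v + 2.2801)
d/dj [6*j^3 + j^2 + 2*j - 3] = 18*j^2 + 2*j + 2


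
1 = 1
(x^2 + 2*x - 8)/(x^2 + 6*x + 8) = (x - 2)/(x + 2)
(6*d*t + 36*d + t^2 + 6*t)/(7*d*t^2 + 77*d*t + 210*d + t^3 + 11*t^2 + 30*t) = (6*d + t)/(7*d*t + 35*d + t^2 + 5*t)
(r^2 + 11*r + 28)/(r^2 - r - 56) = (r + 4)/(r - 8)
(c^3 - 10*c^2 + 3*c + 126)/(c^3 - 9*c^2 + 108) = (c - 7)/(c - 6)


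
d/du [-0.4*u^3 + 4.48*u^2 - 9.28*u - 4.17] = -1.2*u^2 + 8.96*u - 9.28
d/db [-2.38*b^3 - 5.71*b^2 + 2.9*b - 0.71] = -7.14*b^2 - 11.42*b + 2.9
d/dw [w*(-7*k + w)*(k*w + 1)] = -14*k^2*w + 3*k*w^2 - 7*k + 2*w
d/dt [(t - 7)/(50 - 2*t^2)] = (-t^2 + 2*t*(t - 7) + 25)/(2*(t^2 - 25)^2)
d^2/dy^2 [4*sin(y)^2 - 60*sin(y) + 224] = 60*sin(y) + 8*cos(2*y)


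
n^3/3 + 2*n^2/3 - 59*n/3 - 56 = (n/3 + 1)*(n - 8)*(n + 7)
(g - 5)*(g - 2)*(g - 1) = g^3 - 8*g^2 + 17*g - 10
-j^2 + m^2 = (-j + m)*(j + m)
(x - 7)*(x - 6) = x^2 - 13*x + 42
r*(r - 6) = r^2 - 6*r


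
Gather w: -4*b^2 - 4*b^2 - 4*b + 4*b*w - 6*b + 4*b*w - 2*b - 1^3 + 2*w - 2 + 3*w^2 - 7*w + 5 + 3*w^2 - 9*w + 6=-8*b^2 - 12*b + 6*w^2 + w*(8*b - 14) + 8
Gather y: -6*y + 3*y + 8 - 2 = 6 - 3*y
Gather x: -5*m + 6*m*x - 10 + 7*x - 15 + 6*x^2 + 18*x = -5*m + 6*x^2 + x*(6*m + 25) - 25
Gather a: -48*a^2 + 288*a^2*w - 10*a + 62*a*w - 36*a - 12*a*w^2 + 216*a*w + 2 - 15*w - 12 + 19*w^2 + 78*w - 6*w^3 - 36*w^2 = a^2*(288*w - 48) + a*(-12*w^2 + 278*w - 46) - 6*w^3 - 17*w^2 + 63*w - 10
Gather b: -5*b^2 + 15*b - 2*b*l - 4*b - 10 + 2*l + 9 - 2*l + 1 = -5*b^2 + b*(11 - 2*l)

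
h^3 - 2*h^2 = h^2*(h - 2)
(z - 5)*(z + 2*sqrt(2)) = z^2 - 5*z + 2*sqrt(2)*z - 10*sqrt(2)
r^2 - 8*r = r*(r - 8)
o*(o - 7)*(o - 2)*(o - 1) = o^4 - 10*o^3 + 23*o^2 - 14*o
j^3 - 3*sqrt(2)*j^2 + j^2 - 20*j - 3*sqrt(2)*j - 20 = (j + 1)*(j - 5*sqrt(2))*(j + 2*sqrt(2))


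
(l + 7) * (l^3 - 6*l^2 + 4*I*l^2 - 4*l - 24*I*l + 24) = l^4 + l^3 + 4*I*l^3 - 46*l^2 + 4*I*l^2 - 4*l - 168*I*l + 168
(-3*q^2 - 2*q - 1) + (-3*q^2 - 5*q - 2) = -6*q^2 - 7*q - 3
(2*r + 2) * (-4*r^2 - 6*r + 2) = -8*r^3 - 20*r^2 - 8*r + 4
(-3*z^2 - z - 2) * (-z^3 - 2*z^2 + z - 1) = 3*z^5 + 7*z^4 + z^3 + 6*z^2 - z + 2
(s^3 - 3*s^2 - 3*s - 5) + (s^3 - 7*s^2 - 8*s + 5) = 2*s^3 - 10*s^2 - 11*s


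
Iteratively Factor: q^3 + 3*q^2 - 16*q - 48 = (q + 4)*(q^2 - q - 12) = (q - 4)*(q + 4)*(q + 3)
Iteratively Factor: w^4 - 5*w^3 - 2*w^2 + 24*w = (w - 4)*(w^3 - w^2 - 6*w) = (w - 4)*(w - 3)*(w^2 + 2*w) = w*(w - 4)*(w - 3)*(w + 2)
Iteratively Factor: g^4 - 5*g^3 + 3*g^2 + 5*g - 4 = (g - 1)*(g^3 - 4*g^2 - g + 4) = (g - 1)^2*(g^2 - 3*g - 4) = (g - 1)^2*(g + 1)*(g - 4)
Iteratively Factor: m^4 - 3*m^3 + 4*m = (m - 2)*(m^3 - m^2 - 2*m) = (m - 2)^2*(m^2 + m) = m*(m - 2)^2*(m + 1)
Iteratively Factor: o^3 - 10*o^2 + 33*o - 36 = (o - 3)*(o^2 - 7*o + 12) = (o - 4)*(o - 3)*(o - 3)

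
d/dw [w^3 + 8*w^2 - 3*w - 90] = 3*w^2 + 16*w - 3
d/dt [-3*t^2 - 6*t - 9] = -6*t - 6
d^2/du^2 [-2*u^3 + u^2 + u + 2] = 2 - 12*u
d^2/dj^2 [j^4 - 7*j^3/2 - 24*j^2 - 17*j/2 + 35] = 12*j^2 - 21*j - 48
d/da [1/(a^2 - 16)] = -2*a/(a^2 - 16)^2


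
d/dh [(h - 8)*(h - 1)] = 2*h - 9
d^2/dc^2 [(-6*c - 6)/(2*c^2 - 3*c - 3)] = 12*((c + 1)*(4*c - 3)^2 + (6*c - 1)*(-2*c^2 + 3*c + 3))/(-2*c^2 + 3*c + 3)^3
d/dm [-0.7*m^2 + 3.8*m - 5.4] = 3.8 - 1.4*m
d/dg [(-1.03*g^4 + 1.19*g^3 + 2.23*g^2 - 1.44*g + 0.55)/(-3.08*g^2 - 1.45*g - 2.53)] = (6.3448*g^5 + 0.815300000000001*g^4 + 6.9726*g^3 - 16.7008*g^2 - 7.8958*g + 4.4407)/(9.4864*g^4 + 8.932*g^3 + 17.6873*g^2 + 7.337*g + 6.4009)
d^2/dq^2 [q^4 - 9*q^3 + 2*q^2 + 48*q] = 12*q^2 - 54*q + 4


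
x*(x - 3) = x^2 - 3*x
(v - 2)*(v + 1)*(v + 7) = v^3 + 6*v^2 - 9*v - 14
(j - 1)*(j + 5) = j^2 + 4*j - 5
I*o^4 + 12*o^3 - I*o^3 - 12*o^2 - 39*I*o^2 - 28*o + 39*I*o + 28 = (o - 7*I)*(o - 4*I)*(o - I)*(I*o - I)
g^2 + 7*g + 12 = (g + 3)*(g + 4)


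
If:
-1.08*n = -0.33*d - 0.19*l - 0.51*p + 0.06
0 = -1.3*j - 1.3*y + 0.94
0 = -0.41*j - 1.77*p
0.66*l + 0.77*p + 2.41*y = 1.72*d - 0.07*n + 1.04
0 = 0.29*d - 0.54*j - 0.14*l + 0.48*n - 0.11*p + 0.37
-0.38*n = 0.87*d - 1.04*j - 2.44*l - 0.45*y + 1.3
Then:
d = -0.18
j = 0.44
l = 0.21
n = -0.12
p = -0.10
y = 0.28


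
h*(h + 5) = h^2 + 5*h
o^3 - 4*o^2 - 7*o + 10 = (o - 5)*(o - 1)*(o + 2)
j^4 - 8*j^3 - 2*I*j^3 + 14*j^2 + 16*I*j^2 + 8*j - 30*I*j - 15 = (j - 5)*(j - 3)*(j - I)^2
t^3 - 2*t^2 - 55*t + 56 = (t - 8)*(t - 1)*(t + 7)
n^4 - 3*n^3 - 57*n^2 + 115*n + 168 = (n - 8)*(n - 3)*(n + 1)*(n + 7)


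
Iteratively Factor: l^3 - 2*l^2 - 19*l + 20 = (l - 1)*(l^2 - l - 20) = (l - 5)*(l - 1)*(l + 4)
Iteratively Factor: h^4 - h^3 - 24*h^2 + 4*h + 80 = (h + 2)*(h^3 - 3*h^2 - 18*h + 40) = (h + 2)*(h + 4)*(h^2 - 7*h + 10) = (h - 5)*(h + 2)*(h + 4)*(h - 2)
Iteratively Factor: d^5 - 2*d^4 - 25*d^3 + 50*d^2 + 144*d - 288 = (d + 3)*(d^4 - 5*d^3 - 10*d^2 + 80*d - 96) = (d + 3)*(d + 4)*(d^3 - 9*d^2 + 26*d - 24) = (d - 2)*(d + 3)*(d + 4)*(d^2 - 7*d + 12) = (d - 4)*(d - 2)*(d + 3)*(d + 4)*(d - 3)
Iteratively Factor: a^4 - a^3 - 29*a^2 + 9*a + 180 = (a + 4)*(a^3 - 5*a^2 - 9*a + 45) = (a - 3)*(a + 4)*(a^2 - 2*a - 15) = (a - 3)*(a + 3)*(a + 4)*(a - 5)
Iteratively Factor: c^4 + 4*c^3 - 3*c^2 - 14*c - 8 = (c + 1)*(c^3 + 3*c^2 - 6*c - 8) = (c - 2)*(c + 1)*(c^2 + 5*c + 4) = (c - 2)*(c + 1)*(c + 4)*(c + 1)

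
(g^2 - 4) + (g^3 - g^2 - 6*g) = g^3 - 6*g - 4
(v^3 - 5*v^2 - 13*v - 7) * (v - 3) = v^4 - 8*v^3 + 2*v^2 + 32*v + 21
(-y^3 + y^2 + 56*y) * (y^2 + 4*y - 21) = -y^5 - 3*y^4 + 81*y^3 + 203*y^2 - 1176*y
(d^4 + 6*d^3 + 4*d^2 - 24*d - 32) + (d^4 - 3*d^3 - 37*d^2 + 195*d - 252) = 2*d^4 + 3*d^3 - 33*d^2 + 171*d - 284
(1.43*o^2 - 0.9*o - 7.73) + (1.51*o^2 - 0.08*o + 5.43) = 2.94*o^2 - 0.98*o - 2.3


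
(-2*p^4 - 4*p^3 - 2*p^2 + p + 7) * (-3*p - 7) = 6*p^5 + 26*p^4 + 34*p^3 + 11*p^2 - 28*p - 49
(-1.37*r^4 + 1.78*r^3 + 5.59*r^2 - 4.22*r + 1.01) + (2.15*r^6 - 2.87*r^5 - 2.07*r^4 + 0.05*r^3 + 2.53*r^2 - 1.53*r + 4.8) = 2.15*r^6 - 2.87*r^5 - 3.44*r^4 + 1.83*r^3 + 8.12*r^2 - 5.75*r + 5.81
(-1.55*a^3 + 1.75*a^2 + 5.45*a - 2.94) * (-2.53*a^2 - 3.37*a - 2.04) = 3.9215*a^5 + 0.796000000000001*a^4 - 16.524*a^3 - 14.4983*a^2 - 1.2102*a + 5.9976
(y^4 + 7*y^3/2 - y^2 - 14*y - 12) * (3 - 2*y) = -2*y^5 - 4*y^4 + 25*y^3/2 + 25*y^2 - 18*y - 36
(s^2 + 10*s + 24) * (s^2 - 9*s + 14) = s^4 + s^3 - 52*s^2 - 76*s + 336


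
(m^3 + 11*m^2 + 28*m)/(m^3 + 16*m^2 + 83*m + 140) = m/(m + 5)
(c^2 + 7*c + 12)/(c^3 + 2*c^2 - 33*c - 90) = (c + 4)/(c^2 - c - 30)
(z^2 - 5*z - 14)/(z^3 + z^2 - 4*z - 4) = (z - 7)/(z^2 - z - 2)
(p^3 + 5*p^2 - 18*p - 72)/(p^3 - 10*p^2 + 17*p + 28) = (p^2 + 9*p + 18)/(p^2 - 6*p - 7)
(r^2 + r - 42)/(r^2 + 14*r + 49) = (r - 6)/(r + 7)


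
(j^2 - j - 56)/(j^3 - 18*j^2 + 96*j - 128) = (j + 7)/(j^2 - 10*j + 16)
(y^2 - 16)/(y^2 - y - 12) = (y + 4)/(y + 3)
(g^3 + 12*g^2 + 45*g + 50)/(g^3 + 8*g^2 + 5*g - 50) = (g + 2)/(g - 2)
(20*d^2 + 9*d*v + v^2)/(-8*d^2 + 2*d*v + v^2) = (5*d + v)/(-2*d + v)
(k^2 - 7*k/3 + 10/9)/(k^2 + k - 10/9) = (3*k - 5)/(3*k + 5)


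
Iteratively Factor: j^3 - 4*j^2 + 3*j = (j - 1)*(j^2 - 3*j) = (j - 3)*(j - 1)*(j)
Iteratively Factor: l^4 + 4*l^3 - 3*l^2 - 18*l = (l + 3)*(l^3 + l^2 - 6*l) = (l - 2)*(l + 3)*(l^2 + 3*l) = l*(l - 2)*(l + 3)*(l + 3)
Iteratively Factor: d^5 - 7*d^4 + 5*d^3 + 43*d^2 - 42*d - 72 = (d + 2)*(d^4 - 9*d^3 + 23*d^2 - 3*d - 36) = (d - 3)*(d + 2)*(d^3 - 6*d^2 + 5*d + 12) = (d - 3)^2*(d + 2)*(d^2 - 3*d - 4) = (d - 3)^2*(d + 1)*(d + 2)*(d - 4)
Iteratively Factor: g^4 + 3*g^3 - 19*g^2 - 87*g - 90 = (g + 2)*(g^3 + g^2 - 21*g - 45) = (g - 5)*(g + 2)*(g^2 + 6*g + 9) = (g - 5)*(g + 2)*(g + 3)*(g + 3)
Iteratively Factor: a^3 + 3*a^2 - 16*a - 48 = (a + 3)*(a^2 - 16) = (a - 4)*(a + 3)*(a + 4)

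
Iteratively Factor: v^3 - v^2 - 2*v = (v + 1)*(v^2 - 2*v) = v*(v + 1)*(v - 2)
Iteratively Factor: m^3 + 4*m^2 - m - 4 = (m + 1)*(m^2 + 3*m - 4) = (m - 1)*(m + 1)*(m + 4)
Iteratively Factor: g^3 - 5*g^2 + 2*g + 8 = (g - 2)*(g^2 - 3*g - 4) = (g - 4)*(g - 2)*(g + 1)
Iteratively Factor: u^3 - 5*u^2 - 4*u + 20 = (u + 2)*(u^2 - 7*u + 10) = (u - 2)*(u + 2)*(u - 5)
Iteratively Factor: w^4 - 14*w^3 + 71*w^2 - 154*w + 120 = (w - 5)*(w^3 - 9*w^2 + 26*w - 24) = (w - 5)*(w - 2)*(w^2 - 7*w + 12) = (w - 5)*(w - 4)*(w - 2)*(w - 3)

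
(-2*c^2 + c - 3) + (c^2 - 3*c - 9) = -c^2 - 2*c - 12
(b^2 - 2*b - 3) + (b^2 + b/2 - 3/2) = 2*b^2 - 3*b/2 - 9/2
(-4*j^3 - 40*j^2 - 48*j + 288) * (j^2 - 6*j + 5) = -4*j^5 - 16*j^4 + 172*j^3 + 376*j^2 - 1968*j + 1440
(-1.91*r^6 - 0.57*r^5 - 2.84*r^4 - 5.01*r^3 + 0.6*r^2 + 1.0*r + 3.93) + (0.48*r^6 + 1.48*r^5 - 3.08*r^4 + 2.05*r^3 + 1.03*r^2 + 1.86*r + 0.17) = -1.43*r^6 + 0.91*r^5 - 5.92*r^4 - 2.96*r^3 + 1.63*r^2 + 2.86*r + 4.1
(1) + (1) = 2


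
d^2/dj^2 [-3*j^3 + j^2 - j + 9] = 2 - 18*j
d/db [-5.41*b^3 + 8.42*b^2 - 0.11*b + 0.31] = -16.23*b^2 + 16.84*b - 0.11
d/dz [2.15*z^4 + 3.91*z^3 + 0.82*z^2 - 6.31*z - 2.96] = 8.6*z^3 + 11.73*z^2 + 1.64*z - 6.31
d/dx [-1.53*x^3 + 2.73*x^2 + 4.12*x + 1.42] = -4.59*x^2 + 5.46*x + 4.12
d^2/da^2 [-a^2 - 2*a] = -2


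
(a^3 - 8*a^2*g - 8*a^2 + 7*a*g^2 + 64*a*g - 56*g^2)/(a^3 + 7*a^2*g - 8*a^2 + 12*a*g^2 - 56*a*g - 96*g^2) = (a^2 - 8*a*g + 7*g^2)/(a^2 + 7*a*g + 12*g^2)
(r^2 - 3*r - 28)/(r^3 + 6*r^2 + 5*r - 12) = (r - 7)/(r^2 + 2*r - 3)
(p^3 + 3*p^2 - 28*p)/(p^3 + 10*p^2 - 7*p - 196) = p/(p + 7)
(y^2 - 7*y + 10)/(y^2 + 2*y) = (y^2 - 7*y + 10)/(y*(y + 2))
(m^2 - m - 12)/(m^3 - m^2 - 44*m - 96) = (m - 4)/(m^2 - 4*m - 32)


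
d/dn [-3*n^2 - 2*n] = -6*n - 2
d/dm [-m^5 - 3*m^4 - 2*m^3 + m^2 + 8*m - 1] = -5*m^4 - 12*m^3 - 6*m^2 + 2*m + 8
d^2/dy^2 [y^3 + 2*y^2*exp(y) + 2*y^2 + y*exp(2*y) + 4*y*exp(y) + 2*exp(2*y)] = 2*y^2*exp(y) + 4*y*exp(2*y) + 12*y*exp(y) + 6*y + 12*exp(2*y) + 12*exp(y) + 4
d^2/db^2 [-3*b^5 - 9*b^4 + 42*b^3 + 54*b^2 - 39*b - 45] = -60*b^3 - 108*b^2 + 252*b + 108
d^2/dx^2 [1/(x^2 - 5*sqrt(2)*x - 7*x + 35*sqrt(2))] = 2*(-x^2 + 7*x + 5*sqrt(2)*x + (-2*x + 7 + 5*sqrt(2))^2 - 35*sqrt(2))/(x^2 - 5*sqrt(2)*x - 7*x + 35*sqrt(2))^3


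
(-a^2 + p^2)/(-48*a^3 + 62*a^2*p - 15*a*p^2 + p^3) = (a + p)/(48*a^2 - 14*a*p + p^2)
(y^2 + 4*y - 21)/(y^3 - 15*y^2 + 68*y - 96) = (y + 7)/(y^2 - 12*y + 32)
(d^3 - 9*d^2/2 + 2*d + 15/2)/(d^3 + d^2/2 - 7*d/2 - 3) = (2*d^2 - 11*d + 15)/(2*d^2 - d - 6)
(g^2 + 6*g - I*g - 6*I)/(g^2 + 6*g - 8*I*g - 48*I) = (g - I)/(g - 8*I)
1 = 1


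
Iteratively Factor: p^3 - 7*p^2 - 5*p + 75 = (p + 3)*(p^2 - 10*p + 25) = (p - 5)*(p + 3)*(p - 5)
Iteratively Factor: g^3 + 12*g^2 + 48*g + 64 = (g + 4)*(g^2 + 8*g + 16) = (g + 4)^2*(g + 4)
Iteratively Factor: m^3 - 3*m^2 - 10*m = (m - 5)*(m^2 + 2*m) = (m - 5)*(m + 2)*(m)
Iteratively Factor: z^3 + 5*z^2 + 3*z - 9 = (z - 1)*(z^2 + 6*z + 9) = (z - 1)*(z + 3)*(z + 3)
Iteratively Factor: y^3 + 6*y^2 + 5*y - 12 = (y + 4)*(y^2 + 2*y - 3) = (y + 3)*(y + 4)*(y - 1)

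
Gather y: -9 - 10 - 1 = -20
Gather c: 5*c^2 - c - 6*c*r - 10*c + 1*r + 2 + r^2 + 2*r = 5*c^2 + c*(-6*r - 11) + r^2 + 3*r + 2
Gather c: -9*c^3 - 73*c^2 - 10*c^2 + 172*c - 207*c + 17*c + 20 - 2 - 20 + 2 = -9*c^3 - 83*c^2 - 18*c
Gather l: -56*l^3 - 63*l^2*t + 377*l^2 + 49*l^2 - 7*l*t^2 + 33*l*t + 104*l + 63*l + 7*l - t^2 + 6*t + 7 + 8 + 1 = -56*l^3 + l^2*(426 - 63*t) + l*(-7*t^2 + 33*t + 174) - t^2 + 6*t + 16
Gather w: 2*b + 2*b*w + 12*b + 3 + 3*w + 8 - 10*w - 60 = 14*b + w*(2*b - 7) - 49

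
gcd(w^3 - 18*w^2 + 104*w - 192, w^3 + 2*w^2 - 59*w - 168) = w - 8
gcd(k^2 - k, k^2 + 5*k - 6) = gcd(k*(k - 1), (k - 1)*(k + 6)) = k - 1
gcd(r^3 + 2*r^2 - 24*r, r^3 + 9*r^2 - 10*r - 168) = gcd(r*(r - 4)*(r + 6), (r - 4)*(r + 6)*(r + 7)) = r^2 + 2*r - 24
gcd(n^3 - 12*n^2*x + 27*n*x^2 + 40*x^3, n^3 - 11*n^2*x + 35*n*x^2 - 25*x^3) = -n + 5*x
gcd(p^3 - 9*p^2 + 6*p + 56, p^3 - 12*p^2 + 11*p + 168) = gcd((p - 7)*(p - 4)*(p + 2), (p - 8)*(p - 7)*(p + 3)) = p - 7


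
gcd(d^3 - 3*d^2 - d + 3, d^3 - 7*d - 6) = d^2 - 2*d - 3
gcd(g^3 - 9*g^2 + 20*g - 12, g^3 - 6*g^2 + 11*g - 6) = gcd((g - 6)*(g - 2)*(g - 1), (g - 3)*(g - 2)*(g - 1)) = g^2 - 3*g + 2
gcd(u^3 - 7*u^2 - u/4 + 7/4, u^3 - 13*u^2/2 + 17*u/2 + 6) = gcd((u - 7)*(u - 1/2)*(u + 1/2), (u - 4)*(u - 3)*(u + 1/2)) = u + 1/2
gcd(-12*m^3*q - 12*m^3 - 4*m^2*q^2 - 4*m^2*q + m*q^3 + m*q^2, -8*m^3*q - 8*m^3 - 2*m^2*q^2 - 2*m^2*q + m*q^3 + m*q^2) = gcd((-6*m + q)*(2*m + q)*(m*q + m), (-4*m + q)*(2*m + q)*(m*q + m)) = 2*m^2*q + 2*m^2 + m*q^2 + m*q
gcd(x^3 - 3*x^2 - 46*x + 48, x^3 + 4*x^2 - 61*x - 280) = x - 8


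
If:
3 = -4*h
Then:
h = -3/4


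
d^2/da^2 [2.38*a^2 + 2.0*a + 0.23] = 4.76000000000000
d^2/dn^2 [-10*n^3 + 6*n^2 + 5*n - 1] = 12 - 60*n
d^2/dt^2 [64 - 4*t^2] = -8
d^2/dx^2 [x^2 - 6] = 2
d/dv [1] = 0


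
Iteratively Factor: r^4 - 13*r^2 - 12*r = (r + 1)*(r^3 - r^2 - 12*r) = (r + 1)*(r + 3)*(r^2 - 4*r) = (r - 4)*(r + 1)*(r + 3)*(r)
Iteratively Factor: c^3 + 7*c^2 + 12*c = (c + 3)*(c^2 + 4*c) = (c + 3)*(c + 4)*(c)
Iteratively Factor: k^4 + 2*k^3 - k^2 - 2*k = (k)*(k^3 + 2*k^2 - k - 2) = k*(k + 2)*(k^2 - 1) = k*(k + 1)*(k + 2)*(k - 1)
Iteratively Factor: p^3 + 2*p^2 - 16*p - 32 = (p + 4)*(p^2 - 2*p - 8) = (p - 4)*(p + 4)*(p + 2)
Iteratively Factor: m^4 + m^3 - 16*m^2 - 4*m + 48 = (m - 3)*(m^3 + 4*m^2 - 4*m - 16) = (m - 3)*(m + 2)*(m^2 + 2*m - 8) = (m - 3)*(m - 2)*(m + 2)*(m + 4)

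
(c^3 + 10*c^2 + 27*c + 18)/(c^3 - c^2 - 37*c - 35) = (c^2 + 9*c + 18)/(c^2 - 2*c - 35)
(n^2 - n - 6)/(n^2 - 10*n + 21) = (n + 2)/(n - 7)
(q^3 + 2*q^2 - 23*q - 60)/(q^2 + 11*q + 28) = (q^2 - 2*q - 15)/(q + 7)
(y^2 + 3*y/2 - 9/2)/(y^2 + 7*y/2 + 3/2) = (2*y - 3)/(2*y + 1)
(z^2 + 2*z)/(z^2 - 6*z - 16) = z/(z - 8)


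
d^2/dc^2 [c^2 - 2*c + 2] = 2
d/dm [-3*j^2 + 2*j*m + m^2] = 2*j + 2*m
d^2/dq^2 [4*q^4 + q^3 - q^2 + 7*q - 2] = 48*q^2 + 6*q - 2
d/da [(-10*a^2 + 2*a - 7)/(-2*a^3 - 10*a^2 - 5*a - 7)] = (-20*a^4 + 8*a^3 + 28*a^2 - 49)/(4*a^6 + 40*a^5 + 120*a^4 + 128*a^3 + 165*a^2 + 70*a + 49)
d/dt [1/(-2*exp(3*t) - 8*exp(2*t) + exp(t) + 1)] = (6*exp(2*t) + 16*exp(t) - 1)*exp(t)/(2*exp(3*t) + 8*exp(2*t) - exp(t) - 1)^2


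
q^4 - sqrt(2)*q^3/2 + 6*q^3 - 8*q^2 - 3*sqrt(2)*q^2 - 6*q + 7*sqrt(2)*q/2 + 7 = (q - 1)*(q + 7)*(q - sqrt(2))*(q + sqrt(2)/2)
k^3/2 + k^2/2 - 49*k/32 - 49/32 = (k/2 + 1/2)*(k - 7/4)*(k + 7/4)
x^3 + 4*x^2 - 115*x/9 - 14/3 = (x - 7/3)*(x + 1/3)*(x + 6)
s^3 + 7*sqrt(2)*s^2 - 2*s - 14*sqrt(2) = (s - sqrt(2))*(s + sqrt(2))*(s + 7*sqrt(2))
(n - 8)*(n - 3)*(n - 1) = n^3 - 12*n^2 + 35*n - 24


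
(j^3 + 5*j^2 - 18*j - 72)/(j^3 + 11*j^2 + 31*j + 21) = (j^2 + 2*j - 24)/(j^2 + 8*j + 7)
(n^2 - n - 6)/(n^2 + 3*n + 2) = (n - 3)/(n + 1)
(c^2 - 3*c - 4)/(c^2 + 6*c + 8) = (c^2 - 3*c - 4)/(c^2 + 6*c + 8)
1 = 1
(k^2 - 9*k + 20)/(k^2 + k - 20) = (k - 5)/(k + 5)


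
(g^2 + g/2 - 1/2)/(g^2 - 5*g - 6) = (g - 1/2)/(g - 6)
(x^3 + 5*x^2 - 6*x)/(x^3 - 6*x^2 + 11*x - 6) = x*(x + 6)/(x^2 - 5*x + 6)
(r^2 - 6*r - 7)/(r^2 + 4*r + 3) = (r - 7)/(r + 3)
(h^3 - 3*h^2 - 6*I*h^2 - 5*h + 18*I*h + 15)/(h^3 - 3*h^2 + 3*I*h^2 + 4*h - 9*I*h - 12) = (h - 5*I)/(h + 4*I)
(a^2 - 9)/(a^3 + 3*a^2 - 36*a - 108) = (a - 3)/(a^2 - 36)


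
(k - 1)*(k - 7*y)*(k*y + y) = k^3*y - 7*k^2*y^2 - k*y + 7*y^2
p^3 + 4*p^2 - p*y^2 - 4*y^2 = (p + 4)*(p - y)*(p + y)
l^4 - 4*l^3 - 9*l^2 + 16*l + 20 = (l - 5)*(l - 2)*(l + 1)*(l + 2)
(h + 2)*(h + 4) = h^2 + 6*h + 8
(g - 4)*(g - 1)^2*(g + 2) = g^4 - 4*g^3 - 3*g^2 + 14*g - 8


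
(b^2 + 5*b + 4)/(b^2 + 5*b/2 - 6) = 2*(b + 1)/(2*b - 3)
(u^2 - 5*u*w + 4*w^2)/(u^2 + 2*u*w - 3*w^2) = (u - 4*w)/(u + 3*w)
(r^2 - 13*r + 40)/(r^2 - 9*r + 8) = (r - 5)/(r - 1)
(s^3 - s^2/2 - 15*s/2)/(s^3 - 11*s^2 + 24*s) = (s + 5/2)/(s - 8)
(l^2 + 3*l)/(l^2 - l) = (l + 3)/(l - 1)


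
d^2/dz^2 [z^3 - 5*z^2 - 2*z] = 6*z - 10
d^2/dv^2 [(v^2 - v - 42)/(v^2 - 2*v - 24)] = 2*(v^3 - 54*v^2 + 180*v - 552)/(v^6 - 6*v^5 - 60*v^4 + 280*v^3 + 1440*v^2 - 3456*v - 13824)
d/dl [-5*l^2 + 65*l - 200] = 65 - 10*l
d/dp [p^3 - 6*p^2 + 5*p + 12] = 3*p^2 - 12*p + 5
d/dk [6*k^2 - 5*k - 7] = 12*k - 5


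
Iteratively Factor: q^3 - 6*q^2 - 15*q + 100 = (q - 5)*(q^2 - q - 20) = (q - 5)*(q + 4)*(q - 5)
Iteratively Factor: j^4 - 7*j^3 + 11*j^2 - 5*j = (j - 5)*(j^3 - 2*j^2 + j) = (j - 5)*(j - 1)*(j^2 - j) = j*(j - 5)*(j - 1)*(j - 1)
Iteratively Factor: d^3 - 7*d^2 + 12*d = (d)*(d^2 - 7*d + 12) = d*(d - 3)*(d - 4)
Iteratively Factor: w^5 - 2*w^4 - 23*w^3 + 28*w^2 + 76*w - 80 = (w - 1)*(w^4 - w^3 - 24*w^2 + 4*w + 80) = (w - 1)*(w + 2)*(w^3 - 3*w^2 - 18*w + 40) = (w - 5)*(w - 1)*(w + 2)*(w^2 + 2*w - 8) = (w - 5)*(w - 2)*(w - 1)*(w + 2)*(w + 4)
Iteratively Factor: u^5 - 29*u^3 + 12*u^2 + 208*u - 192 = (u - 1)*(u^4 + u^3 - 28*u^2 - 16*u + 192) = (u - 1)*(u + 4)*(u^3 - 3*u^2 - 16*u + 48) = (u - 1)*(u + 4)^2*(u^2 - 7*u + 12) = (u - 4)*(u - 1)*(u + 4)^2*(u - 3)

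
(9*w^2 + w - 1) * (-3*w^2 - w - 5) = -27*w^4 - 12*w^3 - 43*w^2 - 4*w + 5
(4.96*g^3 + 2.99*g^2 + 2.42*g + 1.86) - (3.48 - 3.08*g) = 4.96*g^3 + 2.99*g^2 + 5.5*g - 1.62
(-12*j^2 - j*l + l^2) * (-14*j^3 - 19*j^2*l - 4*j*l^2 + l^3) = 168*j^5 + 242*j^4*l + 53*j^3*l^2 - 27*j^2*l^3 - 5*j*l^4 + l^5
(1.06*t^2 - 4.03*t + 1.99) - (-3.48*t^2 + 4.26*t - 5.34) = 4.54*t^2 - 8.29*t + 7.33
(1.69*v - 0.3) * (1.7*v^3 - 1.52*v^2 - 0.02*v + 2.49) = 2.873*v^4 - 3.0788*v^3 + 0.4222*v^2 + 4.2141*v - 0.747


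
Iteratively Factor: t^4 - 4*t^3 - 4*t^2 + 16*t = (t - 4)*(t^3 - 4*t) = t*(t - 4)*(t^2 - 4) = t*(t - 4)*(t - 2)*(t + 2)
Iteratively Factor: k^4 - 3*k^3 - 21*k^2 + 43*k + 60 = (k - 5)*(k^3 + 2*k^2 - 11*k - 12) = (k - 5)*(k + 4)*(k^2 - 2*k - 3) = (k - 5)*(k + 1)*(k + 4)*(k - 3)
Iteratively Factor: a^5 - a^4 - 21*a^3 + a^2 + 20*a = (a + 4)*(a^4 - 5*a^3 - a^2 + 5*a) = (a - 1)*(a + 4)*(a^3 - 4*a^2 - 5*a) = (a - 5)*(a - 1)*(a + 4)*(a^2 + a) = (a - 5)*(a - 1)*(a + 1)*(a + 4)*(a)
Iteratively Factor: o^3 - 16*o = (o + 4)*(o^2 - 4*o) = (o - 4)*(o + 4)*(o)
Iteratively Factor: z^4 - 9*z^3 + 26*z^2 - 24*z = (z - 3)*(z^3 - 6*z^2 + 8*z) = z*(z - 3)*(z^2 - 6*z + 8) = z*(z - 3)*(z - 2)*(z - 4)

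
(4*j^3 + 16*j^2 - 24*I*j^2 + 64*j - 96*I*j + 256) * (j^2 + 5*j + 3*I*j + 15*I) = 4*j^5 + 36*j^4 - 12*I*j^4 + 216*j^3 - 108*I*j^3 + 1224*j^2 - 48*I*j^2 + 2720*j + 1728*I*j + 3840*I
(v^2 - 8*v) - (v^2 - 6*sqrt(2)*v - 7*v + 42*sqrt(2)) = -v + 6*sqrt(2)*v - 42*sqrt(2)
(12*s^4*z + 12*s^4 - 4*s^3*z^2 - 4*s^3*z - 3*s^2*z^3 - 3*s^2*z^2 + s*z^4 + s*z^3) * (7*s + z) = 84*s^5*z + 84*s^5 - 16*s^4*z^2 - 16*s^4*z - 25*s^3*z^3 - 25*s^3*z^2 + 4*s^2*z^4 + 4*s^2*z^3 + s*z^5 + s*z^4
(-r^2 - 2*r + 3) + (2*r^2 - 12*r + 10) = r^2 - 14*r + 13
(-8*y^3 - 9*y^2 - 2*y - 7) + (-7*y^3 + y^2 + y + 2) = -15*y^3 - 8*y^2 - y - 5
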